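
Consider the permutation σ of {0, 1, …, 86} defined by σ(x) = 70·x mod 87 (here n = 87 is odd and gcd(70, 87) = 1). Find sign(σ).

-1

Orbit of 46 under x↦70x: [46, 1, 70, 28]… (length divides ord_87(70)).
Cycle lengths of π_70 on ℤ/87ℤ: [4, 4, 4, 4, 4, 4, 4, 4, 4, 4, 4, 4, 4, 4, 4, 4, 4, 4, 4, 4, 4, 1, 1, 1]; 24 cycles in total.
With 24 cycles on 87 points, sign = (−1)^{87−24} = -1.
Via Zolotarev, sign(π_{70}) = (70|87) = -1.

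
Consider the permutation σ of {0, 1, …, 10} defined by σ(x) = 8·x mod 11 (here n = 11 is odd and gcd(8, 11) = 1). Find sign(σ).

-1

Start at x=5: 5 → 7 → 1 → 8 → 9 → 6 → 4 → … (one orbit).
The orbit structure of x ↦ 8x mod 11: 2 orbits of sizes [10, 1].
11 − 2 = 9 transpositions; sign(π) = (−1)^9 = -1.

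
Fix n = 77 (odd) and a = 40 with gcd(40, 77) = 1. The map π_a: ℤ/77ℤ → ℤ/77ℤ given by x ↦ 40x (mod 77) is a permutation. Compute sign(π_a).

+1

Orbit of 71 under x↦40x: [71, 68, 25, 76, 37, 17, 64]… (length divides ord_77(40)).
Cycle type of π: 30×2 + 10 + 6 + 1; total 5 cycles.
5 cycles on 77: each ℓ→(−1)^(ℓ−1), product (−1)^72 = +1.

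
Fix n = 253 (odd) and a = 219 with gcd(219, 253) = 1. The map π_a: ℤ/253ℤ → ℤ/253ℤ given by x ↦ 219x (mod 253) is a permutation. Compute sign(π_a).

-1

Orbit of 78 under x↦219x: [78, 131, 100, 142, 232, 208, 12]… (length divides ord_253(219)).
π_219 has 18 disjoint cycles with lengths [22, 22, 22, 22, 22, 22, 22, 22, 22, 22, 11, 11, 2, 2, 2, 2, 2, 1] on {0,…,252}.
sign(π) = (−1)^{n − #cycles} = (−1)^{253−18} = (−1)^235 = -1.
Check: (219/253) = -1 by Zolotarev.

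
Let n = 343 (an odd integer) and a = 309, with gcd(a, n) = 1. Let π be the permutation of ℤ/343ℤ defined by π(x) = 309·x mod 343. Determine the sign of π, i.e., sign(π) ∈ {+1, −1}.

+1

Start at x=190: 190 → 57 → 120 → 36 → 148 → 113 → 274 → … (one orbit).
The orbit structure of x ↦ 309x mod 343: 19 orbits of sizes [49, 49, 49, 49, 49, 49, 7, 7, 7, 7, 7, 7, 1, 1, 1, 1, 1, 1, 1].
Σ(ℓ_i−1) = 343−19 = 324; sign = (−1)^324 = +1.
Zolotarev: (309|343) = +1, matching the cycle-count sign.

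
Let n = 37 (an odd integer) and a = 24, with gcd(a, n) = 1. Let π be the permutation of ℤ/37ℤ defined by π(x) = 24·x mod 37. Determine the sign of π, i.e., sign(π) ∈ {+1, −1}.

Trace 31: π^k(31) = [31, 4, 22, 10, 18, 25, 8] for k=0..6.
Cycle lengths of π_24 on ℤ/37ℤ: [36, 1]; 2 cycles in total.
37 − 2 = 35 transpositions; sign(π) = (−1)^35 = -1.

-1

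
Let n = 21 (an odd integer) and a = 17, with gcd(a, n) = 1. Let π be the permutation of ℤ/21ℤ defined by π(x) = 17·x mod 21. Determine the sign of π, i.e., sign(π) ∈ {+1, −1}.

+1

Orbit of 20 under x↦17x: [20, 4, 5, 1, 17, 16]… (length divides ord_21(17)).
5 cycles of lengths [6, 6, 6, 2, 1].
21 − 5 = 16 transpositions; sign(π) = (−1)^16 = +1.
(17|21)_J = +1 (Zolotarev's lemma cross-check).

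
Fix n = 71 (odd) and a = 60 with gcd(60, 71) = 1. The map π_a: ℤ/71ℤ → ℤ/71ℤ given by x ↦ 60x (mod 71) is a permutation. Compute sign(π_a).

Start at x=38: 38 → 8 → 54 → 45 → 2 → 49 → 29 → … (one orbit).
Cycle type of π: 35×2 + 1; total 3 cycles.
Σ(ℓ_i−1) = 71−3 = 68; sign = (−1)^68 = +1.
The Jacobi symbol (60|71) = +1 (Zolotarev) agrees.

+1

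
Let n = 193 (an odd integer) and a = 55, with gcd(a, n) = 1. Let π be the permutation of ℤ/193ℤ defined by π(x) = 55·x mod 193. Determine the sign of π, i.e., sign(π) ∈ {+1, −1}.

+1

Start at x=184: 184 → 84 → 181 → 112 → 177 → 85 → 43 → … (one orbit).
Decompose π into cycles: lengths [24, 24, 24, 24, 24, 24, 24, 24, 1] (9 cycles, including the fixed point 0).
With 9 cycles on 193 points, sign = (−1)^{193−9} = +1.
Check: (55/193) = +1 by Zolotarev.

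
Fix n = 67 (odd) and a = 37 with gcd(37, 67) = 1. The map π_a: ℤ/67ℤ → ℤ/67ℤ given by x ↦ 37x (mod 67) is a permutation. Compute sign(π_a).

+1

Trace 29: π^k(29) = [29, 1, 37] for k=0..2.
Cycle lengths of π_37 on ℤ/67ℤ: [3, 3, 3, 3, 3, 3, 3, 3, 3, 3, 3, 3, 3, 3, 3, 3, 3, 3, 3, 3, 3, 3, 1]; 23 cycles in total.
n − c = 67 − 23 = 44; sign = (−1)^44 = +1.
(37|67)_J = +1 (Zolotarev's lemma cross-check).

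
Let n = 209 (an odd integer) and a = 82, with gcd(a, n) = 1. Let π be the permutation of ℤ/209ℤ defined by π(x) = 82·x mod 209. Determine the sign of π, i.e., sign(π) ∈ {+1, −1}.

Orbit of 168 under x↦82x: [168, 191, 196, 188, 159, 80, 81]… (length divides ord_209(82)).
Decompose π into cycles: lengths [45, 45, 45, 45, 9, 9, 5, 5, 1] (9 cycles, including the fixed point 0).
With 9 cycles on 209 points, sign = (−1)^{209−9} = +1.
Via Zolotarev, sign(π_{82}) = (82|209) = +1.

+1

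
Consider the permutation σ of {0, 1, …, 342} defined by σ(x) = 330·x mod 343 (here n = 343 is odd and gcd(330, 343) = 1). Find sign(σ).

Trace 50: π^k(50) = [50, 36, 218, 253, 141, 225, 162] for k=0..6.
π_330 has 19 disjoint cycles with lengths [49, 49, 49, 49, 49, 49, 7, 7, 7, 7, 7, 7, 1, 1, 1, 1, 1, 1, 1] on {0,…,342}.
With 19 cycles on 343 points, sign = (−1)^{343−19} = +1.
Check: (330/343) = +1 by Zolotarev.

+1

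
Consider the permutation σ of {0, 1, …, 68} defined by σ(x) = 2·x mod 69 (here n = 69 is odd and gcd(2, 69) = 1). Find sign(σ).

Orbit of 58 under x↦2x: [58, 47, 25, 50, 31, 62, 55]… (length divides ord_69(2)).
Cycle type of π: 22×2 + 11×2 + 2 + 1; total 6 cycles.
6 cycles on 69: each ℓ→(−1)^(ℓ−1), product (−1)^63 = -1.

-1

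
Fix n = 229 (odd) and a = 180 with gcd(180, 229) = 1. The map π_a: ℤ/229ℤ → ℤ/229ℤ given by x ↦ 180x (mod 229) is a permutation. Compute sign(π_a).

+1

Orbit of 75 under x↦180x: [75, 218, 81, 153, 60, 37, 19]… (length divides ord_229(180)).
Decompose π into cycles: lengths [57, 57, 57, 57, 1] (5 cycles, including the fixed point 0).
n − c = 229 − 5 = 224; sign = (−1)^224 = +1.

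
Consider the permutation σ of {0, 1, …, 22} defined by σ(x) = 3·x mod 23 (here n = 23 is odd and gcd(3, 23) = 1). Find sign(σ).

Start at x=2: 2 → 6 → 18 → 8 → 1 → 3 → 9 → … (one orbit).
The orbit structure of x ↦ 3x mod 23: 3 orbits of sizes [11, 11, 1].
n − c = 23 − 3 = 20; sign = (−1)^20 = +1.
Via Zolotarev, sign(π_{3}) = (3|23) = +1.

+1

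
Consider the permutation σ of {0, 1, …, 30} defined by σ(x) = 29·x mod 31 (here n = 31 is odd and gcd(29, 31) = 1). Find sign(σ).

Orbit of 4 under x↦29x: [4, 23, 16, 30, 2, 27, 8]… (length divides ord_31(29)).
4 cycles of lengths [10, 10, 10, 1].
4 cycles on 31: each ℓ→(−1)^(ℓ−1), product (−1)^27 = -1.
Check: (29/31) = -1 by Zolotarev.

-1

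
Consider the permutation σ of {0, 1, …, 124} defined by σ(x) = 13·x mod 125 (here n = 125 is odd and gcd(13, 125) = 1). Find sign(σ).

-1

Trace 73: π^k(73) = [73, 74, 87, 6, 78, 14, 57] for k=0..6.
Cycle type of π: 100 + 20 + 4 + 1; total 4 cycles.
125 − 4 = 121 transpositions; sign(π) = (−1)^121 = -1.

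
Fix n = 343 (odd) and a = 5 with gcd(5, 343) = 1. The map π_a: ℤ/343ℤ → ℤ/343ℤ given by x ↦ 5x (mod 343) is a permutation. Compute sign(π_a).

Orbit of 205 under x↦5x: [205, 339, 323, 243, 186, 244, 191]… (length divides ord_343(5)).
4 cycles of lengths [294, 42, 6, 1].
Σ(ℓ_i−1) = 343−4 = 339; sign = (−1)^339 = -1.

-1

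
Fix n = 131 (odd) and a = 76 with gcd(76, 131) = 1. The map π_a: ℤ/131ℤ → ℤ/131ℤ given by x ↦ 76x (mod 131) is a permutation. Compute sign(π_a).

-1

Start at x=65: 65 → 93 → 125 → 68 → 59 → 30 → 53 → … (one orbit).
Decompose π into cycles: lengths [130, 1] (2 cycles, including the fixed point 0).
2 cycles on 131: each ℓ→(−1)^(ℓ−1), product (−1)^129 = -1.
(76|131)_J = -1 (Zolotarev's lemma cross-check).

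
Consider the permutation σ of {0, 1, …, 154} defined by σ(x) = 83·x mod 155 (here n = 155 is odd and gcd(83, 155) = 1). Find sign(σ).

Orbit of 4 under x↦83x: [4, 22, 121, 123, 134, 117, 101]… (length divides ord_155(83)).
5 cycles of lengths [60, 60, 30, 4, 1].
n − c = 155 − 5 = 150; sign = (−1)^150 = +1.
Via Zolotarev, sign(π_{83}) = (83|155) = +1.

+1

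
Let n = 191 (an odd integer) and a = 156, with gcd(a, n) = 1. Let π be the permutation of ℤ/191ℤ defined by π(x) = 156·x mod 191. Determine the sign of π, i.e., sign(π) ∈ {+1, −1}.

+1

Start at x=121: 121 → 158 → 9 → 67 → 138 → 136 → 15 → … (one orbit).
Cycle lengths of π_156 on ℤ/191ℤ: [95, 95, 1]; 3 cycles in total.
191 − 3 = 188 transpositions; sign(π) = (−1)^188 = +1.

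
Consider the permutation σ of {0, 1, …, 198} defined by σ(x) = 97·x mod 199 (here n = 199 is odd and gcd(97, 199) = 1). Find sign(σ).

Trace 135: π^k(135) = [135, 160, 197, 5, 87, 81, 96] for k=0..6.
π_97 has 2 disjoint cycles with lengths [198, 1] on {0,…,198}.
n − c = 199 − 2 = 197; sign = (−1)^197 = -1.
Via Zolotarev, sign(π_{97}) = (97|199) = -1.

-1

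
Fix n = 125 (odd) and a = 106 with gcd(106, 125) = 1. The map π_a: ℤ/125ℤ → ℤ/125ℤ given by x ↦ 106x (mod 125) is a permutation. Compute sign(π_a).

+1

Trace 76: π^k(76) = [76, 56, 61, 91, 21, 101, 81] for k=0..6.
Decompose π into cycles: lengths [25, 25, 25, 25, 5, 5, 5, 5, 1, 1, 1, 1, 1] (13 cycles, including the fixed point 0).
n − c = 125 − 13 = 112; sign = (−1)^112 = +1.
Via Zolotarev, sign(π_{106}) = (106|125) = +1.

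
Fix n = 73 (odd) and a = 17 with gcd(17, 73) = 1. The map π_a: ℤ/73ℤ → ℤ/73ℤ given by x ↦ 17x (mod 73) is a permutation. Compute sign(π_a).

-1

Start at x=52: 52 → 8 → 63 → 49 → 30 → 72 → 56 → … (one orbit).
π_17 has 4 disjoint cycles with lengths [24, 24, 24, 1] on {0,…,72}.
sign(π) = (−1)^{n − #cycles} = (−1)^{73−4} = (−1)^69 = -1.
(17|73)_J = -1 (Zolotarev's lemma cross-check).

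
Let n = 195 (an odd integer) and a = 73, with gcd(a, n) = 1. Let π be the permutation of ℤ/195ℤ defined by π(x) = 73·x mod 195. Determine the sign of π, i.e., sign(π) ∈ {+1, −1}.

Orbit of 1 under x↦73x: [1, 73, 64, 187]… (length divides ord_195(73)).
π_73 has 51 disjoint cycles with lengths [4, 4, 4, 4, 4, 4, 4, 4, 4, 4, 4, 4, 4, 4, 4, 4, 4, 4, 4, 4, 4, 4, 4, 4, 4, 4, 4, 4, 4, 4, 4, 4, 4, 4, 4, 4, 4, 4, 4, 4, 4, 4, 4, 4, 4, 4, 4, 4, 1, 1, 1] on {0,…,194}.
With 51 cycles on 195 points, sign = (−1)^{195−51} = +1.
Check: (73/195) = +1 by Zolotarev.

+1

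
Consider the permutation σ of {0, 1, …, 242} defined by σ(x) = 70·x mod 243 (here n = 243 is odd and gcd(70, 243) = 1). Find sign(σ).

+1

Orbit of 28 under x↦70x: [28, 16, 148, 154, 88, 85, 118]… (length divides ord_243(70)).
11 cycles of lengths [81, 81, 27, 27, 9, 9, 3, 3, 1, 1, 1].
243 − 11 = 232 transpositions; sign(π) = (−1)^232 = +1.
The Jacobi symbol (70|243) = +1 (Zolotarev) agrees.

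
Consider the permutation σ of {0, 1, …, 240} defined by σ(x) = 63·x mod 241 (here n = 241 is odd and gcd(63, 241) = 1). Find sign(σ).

Start at x=15: 15 → 222 → 8 → 22 → 181 → 76 → 209 → … (one orbit).
π_63 has 6 disjoint cycles with lengths [48, 48, 48, 48, 48, 1] on {0,…,240}.
Σ(ℓ_i−1) = 241−6 = 235; sign = (−1)^235 = -1.
Check: (63/241) = -1 by Zolotarev.

-1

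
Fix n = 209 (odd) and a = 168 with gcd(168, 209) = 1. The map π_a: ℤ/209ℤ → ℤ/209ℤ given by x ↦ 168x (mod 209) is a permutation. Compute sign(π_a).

+1

Trace 159: π^k(159) = [159, 169, 177, 58, 130, 104, 125] for k=0..6.
Cycle lengths of π_168 on ℤ/209ℤ: [45, 45, 45, 45, 9, 9, 5, 5, 1]; 9 cycles in total.
9 cycles on 209: each ℓ→(−1)^(ℓ−1), product (−1)^200 = +1.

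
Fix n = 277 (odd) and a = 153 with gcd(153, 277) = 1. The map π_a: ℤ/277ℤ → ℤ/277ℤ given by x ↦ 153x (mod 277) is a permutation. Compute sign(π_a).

Trace 231: π^k(231) = [231, 164, 162, 133, 128, 194, 43] for k=0..6.
Cycle lengths of π_153 on ℤ/277ℤ: [276, 1]; 2 cycles in total.
sign(π) = (−1)^{n − #cycles} = (−1)^{277−2} = (−1)^275 = -1.
Zolotarev: (153|277) = -1, matching the cycle-count sign.

-1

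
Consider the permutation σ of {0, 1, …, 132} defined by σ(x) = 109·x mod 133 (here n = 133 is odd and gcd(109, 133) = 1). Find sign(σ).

Trace 9: π^k(9) = [9, 50, 130, 72, 1, 109, 44] for k=0..6.
Cycle type of π: 18×7 + 3×2 + 1; total 10 cycles.
10 cycles on 133: each ℓ→(−1)^(ℓ−1), product (−1)^123 = -1.

-1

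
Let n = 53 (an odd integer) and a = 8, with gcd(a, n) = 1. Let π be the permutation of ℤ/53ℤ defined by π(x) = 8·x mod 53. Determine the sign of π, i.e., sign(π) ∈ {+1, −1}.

-1

Orbit of 2 under x↦8x: [2, 16, 22, 17, 30, 28, 12]… (length divides ord_53(8)).
Cycle type of π: 52 + 1; total 2 cycles.
53 − 2 = 51 transpositions; sign(π) = (−1)^51 = -1.
The Jacobi symbol (8|53) = -1 (Zolotarev) agrees.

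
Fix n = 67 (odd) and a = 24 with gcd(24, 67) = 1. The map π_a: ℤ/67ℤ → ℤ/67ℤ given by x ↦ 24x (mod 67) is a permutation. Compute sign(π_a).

Trace 9: π^k(9) = [9, 15, 25, 64, 62, 14, 1] for k=0..6.
Decompose π into cycles: lengths [11, 11, 11, 11, 11, 11, 1] (7 cycles, including the fixed point 0).
67 − 7 = 60 transpositions; sign(π) = (−1)^60 = +1.
Via Zolotarev, sign(π_{24}) = (24|67) = +1.

+1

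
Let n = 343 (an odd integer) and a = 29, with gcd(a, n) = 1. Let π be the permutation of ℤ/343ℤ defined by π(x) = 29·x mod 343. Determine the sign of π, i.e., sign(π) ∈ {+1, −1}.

+1

Orbit of 323 under x↦29x: [323, 106, 330, 309, 43, 218, 148]… (length divides ord_343(29)).
Cycle lengths of π_29 on ℤ/343ℤ: [49, 49, 49, 49, 49, 49, 7, 7, 7, 7, 7, 7, 1, 1, 1, 1, 1, 1, 1]; 19 cycles in total.
Σ(ℓ_i−1) = 343−19 = 324; sign = (−1)^324 = +1.
Zolotarev: (29|343) = +1, matching the cycle-count sign.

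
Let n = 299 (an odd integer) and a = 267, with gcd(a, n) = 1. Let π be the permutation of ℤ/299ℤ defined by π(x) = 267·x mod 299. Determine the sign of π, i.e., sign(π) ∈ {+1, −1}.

Orbit of 228 under x↦267x: [228, 179, 252, 9, 11, 246, 201]… (length divides ord_299(267)).
The orbit structure of x ↦ 267x mod 299: 5 orbits of sizes [132, 132, 22, 12, 1].
sign(π) = (−1)^{n − #cycles} = (−1)^{299−5} = (−1)^294 = +1.

+1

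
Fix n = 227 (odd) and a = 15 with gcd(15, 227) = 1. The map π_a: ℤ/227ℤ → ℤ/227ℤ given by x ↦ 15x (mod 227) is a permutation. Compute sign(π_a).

-1

Start at x=113: 113 → 106 → 1 → 15 → 225 → 197 → 4 → … (one orbit).
Decompose π into cycles: lengths [226, 1] (2 cycles, including the fixed point 0).
Σ(ℓ_i−1) = 227−2 = 225; sign = (−1)^225 = -1.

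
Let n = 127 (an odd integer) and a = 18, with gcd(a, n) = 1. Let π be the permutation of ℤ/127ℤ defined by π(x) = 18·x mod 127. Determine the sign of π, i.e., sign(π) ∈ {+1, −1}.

Start at x=4: 4 → 72 → 26 → 87 → 42 → 121 → 19 → … (one orbit).
π_18 has 3 disjoint cycles with lengths [63, 63, 1] on {0,…,126}.
sign(π) = (−1)^{n − #cycles} = (−1)^{127−3} = (−1)^124 = +1.
Via Zolotarev, sign(π_{18}) = (18|127) = +1.

+1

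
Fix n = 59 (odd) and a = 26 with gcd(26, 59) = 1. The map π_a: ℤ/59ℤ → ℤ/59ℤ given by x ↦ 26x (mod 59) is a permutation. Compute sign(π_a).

Start at x=45: 45 → 49 → 35 → 25 → 1 → 26 → 27 → … (one orbit).
3 cycles of lengths [29, 29, 1].
sign(π) = (−1)^{n − #cycles} = (−1)^{59−3} = (−1)^56 = +1.

+1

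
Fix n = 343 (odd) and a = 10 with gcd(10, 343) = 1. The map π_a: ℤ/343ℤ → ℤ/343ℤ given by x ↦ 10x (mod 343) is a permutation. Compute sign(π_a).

Orbit of 106 under x↦10x: [106, 31, 310, 13, 130, 271, 309]… (length divides ord_343(10)).
Decompose π into cycles: lengths [294, 42, 6, 1] (4 cycles, including the fixed point 0).
4 cycles on 343: each ℓ→(−1)^(ℓ−1), product (−1)^339 = -1.

-1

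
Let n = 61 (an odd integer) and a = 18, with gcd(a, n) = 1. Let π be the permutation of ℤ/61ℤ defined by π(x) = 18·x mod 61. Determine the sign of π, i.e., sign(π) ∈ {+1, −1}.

Orbit of 29 under x↦18x: [29, 34, 2, 36, 38, 13, 51]… (length divides ord_61(18)).
Cycle lengths of π_18 on ℤ/61ℤ: [60, 1]; 2 cycles in total.
sign(π) = (−1)^{n − #cycles} = (−1)^{61−2} = (−1)^59 = -1.
Check: (18/61) = -1 by Zolotarev.

-1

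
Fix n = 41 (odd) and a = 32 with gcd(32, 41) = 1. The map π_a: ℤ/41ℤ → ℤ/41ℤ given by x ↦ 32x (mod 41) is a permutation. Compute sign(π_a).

Trace 40: π^k(40) = [40, 9, 1, 32] for k=0..3.
π_32 has 11 disjoint cycles with lengths [4, 4, 4, 4, 4, 4, 4, 4, 4, 4, 1] on {0,…,40}.
Σ(ℓ_i−1) = 41−11 = 30; sign = (−1)^30 = +1.
The Jacobi symbol (32|41) = +1 (Zolotarev) agrees.

+1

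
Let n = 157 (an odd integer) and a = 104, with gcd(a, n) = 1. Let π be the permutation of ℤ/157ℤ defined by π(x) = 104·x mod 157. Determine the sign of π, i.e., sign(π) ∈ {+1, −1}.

-1

Start at x=16: 16 → 94 → 42 → 129 → 71 → 5 → 49 → … (one orbit).
Cycle lengths of π_104 on ℤ/157ℤ: [156, 1]; 2 cycles in total.
n − c = 157 − 2 = 155; sign = (−1)^155 = -1.
Check: (104/157) = -1 by Zolotarev.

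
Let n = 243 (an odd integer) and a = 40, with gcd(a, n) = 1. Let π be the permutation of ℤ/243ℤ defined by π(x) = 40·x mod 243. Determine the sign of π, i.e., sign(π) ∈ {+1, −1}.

+1

Trace 223: π^k(223) = [223, 172, 76, 124, 100, 112, 106] for k=0..6.
Decompose π into cycles: lengths [81, 81, 27, 27, 9, 9, 3, 3, 1, 1, 1] (11 cycles, including the fixed point 0).
sign(π) = (−1)^{n − #cycles} = (−1)^{243−11} = (−1)^232 = +1.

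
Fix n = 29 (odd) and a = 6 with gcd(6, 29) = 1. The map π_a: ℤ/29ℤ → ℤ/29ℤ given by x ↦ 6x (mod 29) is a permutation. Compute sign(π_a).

Orbit of 9 under x↦6x: [9, 25, 5, 1, 6, 7, 13]… (length divides ord_29(6)).
Decompose π into cycles: lengths [14, 14, 1] (3 cycles, including the fixed point 0).
With 3 cycles on 29 points, sign = (−1)^{29−3} = +1.
(6|29)_J = +1 (Zolotarev's lemma cross-check).

+1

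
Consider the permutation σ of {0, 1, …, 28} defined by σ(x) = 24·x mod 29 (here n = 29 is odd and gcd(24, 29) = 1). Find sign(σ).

+1

Orbit of 25 under x↦24x: [25, 20, 16, 7, 23, 1, 24]… (length divides ord_29(24)).
5 cycles of lengths [7, 7, 7, 7, 1].
n − c = 29 − 5 = 24; sign = (−1)^24 = +1.
(24|29)_J = +1 (Zolotarev's lemma cross-check).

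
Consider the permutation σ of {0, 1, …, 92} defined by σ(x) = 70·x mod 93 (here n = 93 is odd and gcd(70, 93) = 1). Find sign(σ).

+1

Trace 64: π^k(64) = [64, 16, 4, 1, 70] for k=0..4.
Cycle type of π: 5×18 + 1×3; total 21 cycles.
n − c = 93 − 21 = 72; sign = (−1)^72 = +1.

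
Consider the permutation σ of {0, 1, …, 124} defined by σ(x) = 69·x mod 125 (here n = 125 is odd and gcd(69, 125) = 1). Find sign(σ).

+1

Trace 81: π^k(81) = [81, 89, 16, 104, 51, 19, 61] for k=0..6.
Decompose π into cycles: lengths [50, 50, 10, 10, 2, 2, 1] (7 cycles, including the fixed point 0).
125 − 7 = 118 transpositions; sign(π) = (−1)^118 = +1.
(69|125)_J = +1 (Zolotarev's lemma cross-check).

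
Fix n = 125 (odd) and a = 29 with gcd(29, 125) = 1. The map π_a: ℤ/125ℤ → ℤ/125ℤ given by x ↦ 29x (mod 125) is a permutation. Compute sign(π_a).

Start at x=76: 76 → 79 → 41 → 64 → 106 → 74 → 21 → … (one orbit).
π_29 has 7 disjoint cycles with lengths [50, 50, 10, 10, 2, 2, 1] on {0,…,124}.
125 − 7 = 118 transpositions; sign(π) = (−1)^118 = +1.
The Jacobi symbol (29|125) = +1 (Zolotarev) agrees.

+1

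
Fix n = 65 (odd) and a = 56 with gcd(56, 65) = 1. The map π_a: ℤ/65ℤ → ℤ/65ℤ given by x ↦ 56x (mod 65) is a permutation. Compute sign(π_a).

+1

Trace 36: π^k(36) = [36, 1, 56, 16, 51, 61] for k=0..5.
The orbit structure of x ↦ 56x mod 65: 15 orbits of sizes [6, 6, 6, 6, 6, 6, 6, 6, 6, 6, 1, 1, 1, 1, 1].
n − c = 65 − 15 = 50; sign = (−1)^50 = +1.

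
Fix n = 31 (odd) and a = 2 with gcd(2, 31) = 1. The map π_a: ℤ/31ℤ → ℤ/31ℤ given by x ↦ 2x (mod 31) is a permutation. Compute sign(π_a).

+1

Orbit of 2 under x↦2x: [2, 4, 8, 16, 1]… (length divides ord_31(2)).
The orbit structure of x ↦ 2x mod 31: 7 orbits of sizes [5, 5, 5, 5, 5, 5, 1].
31 − 7 = 24 transpositions; sign(π) = (−1)^24 = +1.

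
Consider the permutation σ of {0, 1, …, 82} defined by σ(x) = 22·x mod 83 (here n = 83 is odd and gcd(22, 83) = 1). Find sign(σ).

Orbit of 39 under x↦22x: [39, 28, 35, 23, 8, 10, 54]… (length divides ord_83(22)).
2 cycles of lengths [82, 1].
sign(π) = (−1)^{n − #cycles} = (−1)^{83−2} = (−1)^81 = -1.

-1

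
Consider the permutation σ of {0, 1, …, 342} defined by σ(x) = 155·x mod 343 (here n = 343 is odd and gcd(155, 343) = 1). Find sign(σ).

+1

Orbit of 50 under x↦155x: [50, 204, 64, 316, 274, 281, 337]… (length divides ord_343(155)).
Decompose π into cycles: lengths [49, 49, 49, 49, 49, 49, 7, 7, 7, 7, 7, 7, 1, 1, 1, 1, 1, 1, 1] (19 cycles, including the fixed point 0).
19 cycles on 343: each ℓ→(−1)^(ℓ−1), product (−1)^324 = +1.
Via Zolotarev, sign(π_{155}) = (155|343) = +1.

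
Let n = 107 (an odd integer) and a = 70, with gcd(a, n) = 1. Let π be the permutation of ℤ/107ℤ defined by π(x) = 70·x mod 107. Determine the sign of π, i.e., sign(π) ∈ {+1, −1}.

-1

Start at x=74: 74 → 44 → 84 → 102 → 78 → 3 → 103 → … (one orbit).
π_70 has 2 disjoint cycles with lengths [106, 1] on {0,…,106}.
107 − 2 = 105 transpositions; sign(π) = (−1)^105 = -1.
Check: (70/107) = -1 by Zolotarev.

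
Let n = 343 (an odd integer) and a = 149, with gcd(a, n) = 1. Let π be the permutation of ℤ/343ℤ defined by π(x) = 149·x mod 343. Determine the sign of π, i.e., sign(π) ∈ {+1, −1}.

+1

Start at x=25: 25 → 295 → 51 → 53 → 8 → 163 → 277 → … (one orbit).
Cycle lengths of π_149 on ℤ/343ℤ: [147, 147, 21, 21, 3, 3, 1]; 7 cycles in total.
sign(π) = (−1)^{n − #cycles} = (−1)^{343−7} = (−1)^336 = +1.
(149|343)_J = +1 (Zolotarev's lemma cross-check).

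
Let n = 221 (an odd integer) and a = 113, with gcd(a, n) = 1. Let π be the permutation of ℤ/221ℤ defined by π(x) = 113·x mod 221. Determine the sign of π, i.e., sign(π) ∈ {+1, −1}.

Start at x=100: 100 → 29 → 183 → 126 → 94 → 14 → 35 → … (one orbit).
Decompose π into cycles: lengths [48, 48, 48, 48, 16, 3, 3, 3, 3, 1] (10 cycles, including the fixed point 0).
n − c = 221 − 10 = 211; sign = (−1)^211 = -1.

-1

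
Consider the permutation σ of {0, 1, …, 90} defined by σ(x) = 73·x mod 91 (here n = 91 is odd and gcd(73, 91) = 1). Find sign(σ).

Start at x=83: 83 → 53 → 47 → 64 → 31 → 79 → 34 → … (one orbit).
Decompose π into cycles: lengths [12, 12, 12, 12, 12, 12, 6, 4, 4, 4, 1] (11 cycles, including the fixed point 0).
With 11 cycles on 91 points, sign = (−1)^{91−11} = +1.

+1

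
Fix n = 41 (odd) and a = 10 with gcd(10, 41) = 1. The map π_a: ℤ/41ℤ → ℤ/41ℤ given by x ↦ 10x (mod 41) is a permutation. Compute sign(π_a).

+1

Trace 10: π^k(10) = [10, 18, 16, 37, 1] for k=0..4.
Cycle type of π: 5×8 + 1; total 9 cycles.
sign(π) = (−1)^{n − #cycles} = (−1)^{41−9} = (−1)^32 = +1.
Zolotarev: (10|41) = +1, matching the cycle-count sign.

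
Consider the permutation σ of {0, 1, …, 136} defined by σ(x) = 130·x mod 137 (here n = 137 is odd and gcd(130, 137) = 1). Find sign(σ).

+1

Start at x=98: 98 → 136 → 7 → 88 → 69 → 65 → 93 → … (one orbit).
π_130 has 3 disjoint cycles with lengths [68, 68, 1] on {0,…,136}.
Σ(ℓ_i−1) = 137−3 = 134; sign = (−1)^134 = +1.
Via Zolotarev, sign(π_{130}) = (130|137) = +1.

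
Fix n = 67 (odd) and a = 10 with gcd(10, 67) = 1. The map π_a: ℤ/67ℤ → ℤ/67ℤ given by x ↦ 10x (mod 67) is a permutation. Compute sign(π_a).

Start at x=9: 9 → 23 → 29 → 22 → 19 → 56 → 24 → … (one orbit).
3 cycles of lengths [33, 33, 1].
Σ(ℓ_i−1) = 67−3 = 64; sign = (−1)^64 = +1.
Zolotarev: (10|67) = +1, matching the cycle-count sign.

+1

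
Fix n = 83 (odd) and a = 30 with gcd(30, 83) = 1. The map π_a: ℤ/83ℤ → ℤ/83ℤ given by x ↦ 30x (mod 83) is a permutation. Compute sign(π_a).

+1

Orbit of 65 under x↦30x: [65, 41, 68, 48, 29, 40, 38]… (length divides ord_83(30)).
The orbit structure of x ↦ 30x mod 83: 3 orbits of sizes [41, 41, 1].
3 cycles on 83: each ℓ→(−1)^(ℓ−1), product (−1)^80 = +1.
Via Zolotarev, sign(π_{30}) = (30|83) = +1.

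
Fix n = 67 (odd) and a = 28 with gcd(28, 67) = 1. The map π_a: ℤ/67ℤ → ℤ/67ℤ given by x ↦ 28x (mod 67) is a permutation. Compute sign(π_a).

-1

Orbit of 40 under x↦28x: [40, 48, 4, 45, 54, 38, 59]… (length divides ord_67(28)).
Cycle type of π: 66 + 1; total 2 cycles.
n − c = 67 − 2 = 65; sign = (−1)^65 = -1.
Check: (28/67) = -1 by Zolotarev.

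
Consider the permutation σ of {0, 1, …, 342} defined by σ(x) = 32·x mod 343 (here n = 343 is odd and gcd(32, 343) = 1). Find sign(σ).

Start at x=170: 170 → 295 → 179 → 240 → 134 → 172 → 16 → … (one orbit).
7 cycles of lengths [147, 147, 21, 21, 3, 3, 1].
343 − 7 = 336 transpositions; sign(π) = (−1)^336 = +1.

+1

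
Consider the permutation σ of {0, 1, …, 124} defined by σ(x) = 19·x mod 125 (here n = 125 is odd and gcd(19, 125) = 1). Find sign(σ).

Orbit of 104 under x↦19x: [104, 101, 44, 86, 9, 46, 124]… (length divides ord_125(19)).
7 cycles of lengths [50, 50, 10, 10, 2, 2, 1].
125 − 7 = 118 transpositions; sign(π) = (−1)^118 = +1.

+1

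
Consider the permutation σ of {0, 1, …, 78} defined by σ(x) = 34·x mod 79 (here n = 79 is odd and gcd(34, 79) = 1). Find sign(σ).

-1

Trace 22: π^k(22) = [22, 37, 73, 33, 16, 70, 10] for k=0..6.
Cycle lengths of π_34 on ℤ/79ℤ: [78, 1]; 2 cycles in total.
Σ(ℓ_i−1) = 79−2 = 77; sign = (−1)^77 = -1.
Check: (34/79) = -1 by Zolotarev.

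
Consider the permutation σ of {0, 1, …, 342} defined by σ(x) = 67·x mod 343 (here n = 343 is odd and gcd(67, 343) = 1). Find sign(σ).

Orbit of 79 under x↦67x: [79, 148, 312, 324, 99, 116, 226]… (length divides ord_343(67)).
31 cycles of lengths [21, 21, 21, 21, 21, 21, 21, 21, 21, 21, 21, 21, 21, 21, 3, 3, 3, 3, 3, 3, 3, 3, 3, 3, 3, 3, 3, 3, 3, 3, 1].
343 − 31 = 312 transpositions; sign(π) = (−1)^312 = +1.

+1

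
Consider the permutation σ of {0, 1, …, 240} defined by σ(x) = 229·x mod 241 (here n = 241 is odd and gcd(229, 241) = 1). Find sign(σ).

Trace 30: π^k(30) = [30, 122, 223, 216, 59, 15, 61] for k=0..6.
π_229 has 3 disjoint cycles with lengths [120, 120, 1] on {0,…,240}.
3 cycles on 241: each ℓ→(−1)^(ℓ−1), product (−1)^238 = +1.

+1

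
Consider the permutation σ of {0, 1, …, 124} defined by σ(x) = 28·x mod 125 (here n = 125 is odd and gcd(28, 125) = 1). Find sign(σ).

Start at x=68: 68 → 29 → 62 → 111 → 108 → 24 → 47 → … (one orbit).
The orbit structure of x ↦ 28x mod 125: 4 orbits of sizes [100, 20, 4, 1].
n − c = 125 − 4 = 121; sign = (−1)^121 = -1.

-1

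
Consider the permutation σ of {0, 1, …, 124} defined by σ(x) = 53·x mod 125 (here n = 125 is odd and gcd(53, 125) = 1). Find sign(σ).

Trace 61: π^k(61) = [61, 108, 99, 122, 91, 73, 119] for k=0..6.
Cycle lengths of π_53 on ℤ/125ℤ: [100, 20, 4, 1]; 4 cycles in total.
With 4 cycles on 125 points, sign = (−1)^{125−4} = -1.

-1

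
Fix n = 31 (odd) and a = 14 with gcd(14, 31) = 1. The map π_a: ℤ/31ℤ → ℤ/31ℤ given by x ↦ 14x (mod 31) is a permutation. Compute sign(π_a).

+1

Orbit of 5 under x↦14x: [5, 8, 19, 18, 4, 25, 9]… (length divides ord_31(14)).
Cycle lengths of π_14 on ℤ/31ℤ: [15, 15, 1]; 3 cycles in total.
sign(π) = (−1)^{n − #cycles} = (−1)^{31−3} = (−1)^28 = +1.
The Jacobi symbol (14|31) = +1 (Zolotarev) agrees.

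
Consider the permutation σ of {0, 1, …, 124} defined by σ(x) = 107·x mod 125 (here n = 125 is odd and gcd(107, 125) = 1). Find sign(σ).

-1

Start at x=26: 26 → 32 → 49 → 118 → 1 → 107 → 74 → … (one orbit).
π_107 has 12 disjoint cycles with lengths [20, 20, 20, 20, 20, 4, 4, 4, 4, 4, 4, 1] on {0,…,124}.
125 − 12 = 113 transpositions; sign(π) = (−1)^113 = -1.
Via Zolotarev, sign(π_{107}) = (107|125) = -1.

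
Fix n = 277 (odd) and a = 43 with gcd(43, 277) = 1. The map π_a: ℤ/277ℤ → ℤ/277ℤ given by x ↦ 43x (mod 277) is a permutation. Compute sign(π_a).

Trace 9: π^k(9) = [9, 110, 21, 72, 49, 168, 22] for k=0..6.
2 cycles of lengths [276, 1].
2 cycles on 277: each ℓ→(−1)^(ℓ−1), product (−1)^275 = -1.

-1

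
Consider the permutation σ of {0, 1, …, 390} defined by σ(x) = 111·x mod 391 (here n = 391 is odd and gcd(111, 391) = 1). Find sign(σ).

-1

Start at x=42: 42 → 361 → 189 → 256 → 264 → 370 → 15 → … (one orbit).
Cycle type of π: 88×4 + 22 + 8×2 + 1; total 8 cycles.
Σ(ℓ_i−1) = 391−8 = 383; sign = (−1)^383 = -1.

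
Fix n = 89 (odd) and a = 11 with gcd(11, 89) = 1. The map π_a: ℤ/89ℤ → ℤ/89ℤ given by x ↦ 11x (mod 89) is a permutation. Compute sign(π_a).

Trace 73: π^k(73) = [73, 2, 22, 64, 81, 1, 11] for k=0..6.
5 cycles of lengths [22, 22, 22, 22, 1].
sign(π) = (−1)^{n − #cycles} = (−1)^{89−5} = (−1)^84 = +1.
(11|89)_J = +1 (Zolotarev's lemma cross-check).

+1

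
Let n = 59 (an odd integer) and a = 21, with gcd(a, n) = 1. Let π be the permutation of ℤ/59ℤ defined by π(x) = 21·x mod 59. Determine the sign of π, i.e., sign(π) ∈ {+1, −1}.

Orbit of 25 under x↦21x: [25, 53, 51, 9, 12, 16, 41]… (length divides ord_59(21)).
Cycle lengths of π_21 on ℤ/59ℤ: [29, 29, 1]; 3 cycles in total.
59 − 3 = 56 transpositions; sign(π) = (−1)^56 = +1.

+1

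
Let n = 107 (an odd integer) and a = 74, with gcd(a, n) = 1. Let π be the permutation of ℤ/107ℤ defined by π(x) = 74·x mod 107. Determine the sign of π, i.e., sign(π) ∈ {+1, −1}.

Trace 3: π^k(3) = [3, 8, 57, 45, 13, 106, 33] for k=0..6.
The orbit structure of x ↦ 74x mod 107: 2 orbits of sizes [106, 1].
sign(π) = (−1)^{n − #cycles} = (−1)^{107−2} = (−1)^105 = -1.
The Jacobi symbol (74|107) = -1 (Zolotarev) agrees.

-1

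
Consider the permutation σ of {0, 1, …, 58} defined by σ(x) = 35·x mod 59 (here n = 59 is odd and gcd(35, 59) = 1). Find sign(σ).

+1

Start at x=26: 26 → 25 → 49 → 4 → 22 → 3 → 46 → … (one orbit).
The orbit structure of x ↦ 35x mod 59: 3 orbits of sizes [29, 29, 1].
3 cycles on 59: each ℓ→(−1)^(ℓ−1), product (−1)^56 = +1.
(35|59)_J = +1 (Zolotarev's lemma cross-check).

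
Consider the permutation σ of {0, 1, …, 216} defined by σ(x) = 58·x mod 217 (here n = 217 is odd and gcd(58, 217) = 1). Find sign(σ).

-1

Start at x=92: 92 → 128 → 46 → 64 → 23 → 32 → 120 → … (one orbit).
π_58 has 12 disjoint cycles with lengths [30, 30, 30, 30, 30, 30, 10, 10, 10, 3, 3, 1] on {0,…,216}.
n − c = 217 − 12 = 205; sign = (−1)^205 = -1.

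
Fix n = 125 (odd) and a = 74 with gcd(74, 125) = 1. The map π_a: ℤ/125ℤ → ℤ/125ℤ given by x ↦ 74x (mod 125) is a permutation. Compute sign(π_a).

+1

Trace 101: π^k(101) = [101, 99, 76, 124, 51, 24, 26] for k=0..6.
The orbit structure of x ↦ 74x mod 125: 23 orbits of sizes [10, 10, 10, 10, 10, 10, 10, 10, 10, 10, 2, 2, 2, 2, 2, 2, 2, 2, 2, 2, 2, 2, 1].
sign(π) = (−1)^{n − #cycles} = (−1)^{125−23} = (−1)^102 = +1.
Via Zolotarev, sign(π_{74}) = (74|125) = +1.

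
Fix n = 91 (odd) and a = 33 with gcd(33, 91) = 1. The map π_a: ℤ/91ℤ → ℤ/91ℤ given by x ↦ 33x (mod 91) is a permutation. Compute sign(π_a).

Orbit of 9 under x↦33x: [9, 24, 64, 19, 81, 34, 30]… (length divides ord_91(33)).
Cycle type of π: 12×7 + 6 + 1; total 9 cycles.
n − c = 91 − 9 = 82; sign = (−1)^82 = +1.
Via Zolotarev, sign(π_{33}) = (33|91) = +1.

+1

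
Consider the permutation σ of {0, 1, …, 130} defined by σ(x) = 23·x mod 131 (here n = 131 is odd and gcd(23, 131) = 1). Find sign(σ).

-1

Start at x=24: 24 → 28 → 120 → 9 → 76 → 45 → 118 → … (one orbit).
π_23 has 2 disjoint cycles with lengths [130, 1] on {0,…,130}.
n − c = 131 − 2 = 129; sign = (−1)^129 = -1.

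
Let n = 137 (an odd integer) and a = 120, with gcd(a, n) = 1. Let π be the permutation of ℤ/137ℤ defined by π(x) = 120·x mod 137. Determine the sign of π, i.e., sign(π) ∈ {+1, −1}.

Start at x=88: 88 → 11 → 87 → 28 → 72 → 9 → 121 → … (one orbit).
π_120 has 3 disjoint cycles with lengths [68, 68, 1] on {0,…,136}.
sign(π) = (−1)^{n − #cycles} = (−1)^{137−3} = (−1)^134 = +1.
Zolotarev: (120|137) = +1, matching the cycle-count sign.

+1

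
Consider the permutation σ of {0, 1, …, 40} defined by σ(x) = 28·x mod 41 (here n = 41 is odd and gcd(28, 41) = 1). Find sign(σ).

Start at x=19: 19 → 40 → 13 → 36 → 24 → 16 → 38 → … (one orbit).
Cycle type of π: 40 + 1; total 2 cycles.
Σ(ℓ_i−1) = 41−2 = 39; sign = (−1)^39 = -1.
Via Zolotarev, sign(π_{28}) = (28|41) = -1.

-1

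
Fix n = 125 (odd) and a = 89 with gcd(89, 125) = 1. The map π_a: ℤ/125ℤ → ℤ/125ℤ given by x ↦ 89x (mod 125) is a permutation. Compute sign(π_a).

Trace 74: π^k(74) = [74, 86, 29, 81, 84, 101, 114] for k=0..6.
7 cycles of lengths [50, 50, 10, 10, 2, 2, 1].
n − c = 125 − 7 = 118; sign = (−1)^118 = +1.

+1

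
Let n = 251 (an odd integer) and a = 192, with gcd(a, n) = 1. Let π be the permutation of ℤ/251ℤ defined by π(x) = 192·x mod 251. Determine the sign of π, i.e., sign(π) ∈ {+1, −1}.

Orbit of 161 under x↦192x: [161, 39, 209, 219, 131, 52, 195]… (length divides ord_251(192)).
Cycle lengths of π_192 on ℤ/251ℤ: [125, 125, 1]; 3 cycles in total.
Σ(ℓ_i−1) = 251−3 = 248; sign = (−1)^248 = +1.
Check: (192/251) = +1 by Zolotarev.

+1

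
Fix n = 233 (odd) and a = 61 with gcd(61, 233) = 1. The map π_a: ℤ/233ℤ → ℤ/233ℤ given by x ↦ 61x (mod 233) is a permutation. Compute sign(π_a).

Orbit of 214 under x↦61x: [214, 6, 133, 191, 1, 61, 226]… (length divides ord_233(61)).
Cycle type of π: 232 + 1; total 2 cycles.
233 − 2 = 231 transpositions; sign(π) = (−1)^231 = -1.
Via Zolotarev, sign(π_{61}) = (61|233) = -1.

-1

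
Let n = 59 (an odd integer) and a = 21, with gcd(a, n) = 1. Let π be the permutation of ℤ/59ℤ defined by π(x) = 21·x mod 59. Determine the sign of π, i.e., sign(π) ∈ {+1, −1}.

+1

Orbit of 9 under x↦21x: [9, 12, 16, 41, 35, 27, 36]… (length divides ord_59(21)).
Decompose π into cycles: lengths [29, 29, 1] (3 cycles, including the fixed point 0).
sign(π) = (−1)^{n − #cycles} = (−1)^{59−3} = (−1)^56 = +1.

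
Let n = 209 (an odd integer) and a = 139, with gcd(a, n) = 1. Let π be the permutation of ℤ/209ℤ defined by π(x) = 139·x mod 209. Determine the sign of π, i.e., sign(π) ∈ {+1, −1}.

Orbit of 4 under x↦139x: [4, 138, 163, 85, 111, 172, 82]… (length divides ord_209(139)).
The orbit structure of x ↦ 139x mod 209: 6 orbits of sizes [90, 90, 10, 9, 9, 1].
Σ(ℓ_i−1) = 209−6 = 203; sign = (−1)^203 = -1.
The Jacobi symbol (139|209) = -1 (Zolotarev) agrees.

-1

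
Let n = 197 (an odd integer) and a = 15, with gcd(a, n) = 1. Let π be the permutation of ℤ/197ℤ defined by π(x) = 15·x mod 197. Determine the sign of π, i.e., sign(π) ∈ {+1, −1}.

+1

Start at x=96: 96 → 61 → 127 → 132 → 10 → 150 → 83 → … (one orbit).
Decompose π into cycles: lengths [98, 98, 1] (3 cycles, including the fixed point 0).
197 − 3 = 194 transpositions; sign(π) = (−1)^194 = +1.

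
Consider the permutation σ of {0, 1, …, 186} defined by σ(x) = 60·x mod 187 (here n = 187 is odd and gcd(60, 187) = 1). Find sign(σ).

+1

Trace 135: π^k(135) = [135, 59, 174, 155, 137, 179, 81] for k=0..6.
Decompose π into cycles: lengths [40, 40, 40, 40, 8, 8, 5, 5, 1] (9 cycles, including the fixed point 0).
187 − 9 = 178 transpositions; sign(π) = (−1)^178 = +1.
Check: (60/187) = +1 by Zolotarev.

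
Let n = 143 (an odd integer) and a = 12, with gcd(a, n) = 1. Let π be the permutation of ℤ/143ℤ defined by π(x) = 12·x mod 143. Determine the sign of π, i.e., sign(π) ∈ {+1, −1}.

+1

Start at x=12: 12 → 1 → 12 (one orbit).
Cycle lengths of π_12 on ℤ/143ℤ: [2, 2, 2, 2, 2, 2, 2, 2, 2, 2, 2, 2, 2, 2, 2, 2, 2, 2, 2, 2, 2, 2, 2, 2, 2, 2, 2, 2, 2, 2, 2, 2, 2, 2, 2, 2, 2, 2, 2, 2, 2, 2, 2, 2, 2, 2, 2, 2, 2, 2, 2, 2, 2, 2, 2, 2, 2, 2, 2, 2, 2, 2, 2, 2, 2, 2, 1, 1, 1, 1, 1, 1, 1, 1, 1, 1, 1]; 77 cycles in total.
sign(π) = (−1)^{n − #cycles} = (−1)^{143−77} = (−1)^66 = +1.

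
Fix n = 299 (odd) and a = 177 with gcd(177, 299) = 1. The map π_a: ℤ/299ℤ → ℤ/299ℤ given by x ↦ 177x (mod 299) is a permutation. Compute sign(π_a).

Start at x=233: 233 → 278 → 170 → 190 → 142 → 18 → 196 → … (one orbit).
Cycle type of π: 44×6 + 11×2 + 4×3 + 1; total 12 cycles.
sign(π) = (−1)^{n − #cycles} = (−1)^{299−12} = (−1)^287 = -1.

-1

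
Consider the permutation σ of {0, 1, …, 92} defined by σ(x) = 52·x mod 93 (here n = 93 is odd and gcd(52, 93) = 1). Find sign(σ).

Orbit of 58 under x↦52x: [58, 40, 34, 1, 52, 7, 85]… (length divides ord_93(52)).
The orbit structure of x ↦ 52x mod 93: 6 orbits of sizes [30, 30, 30, 1, 1, 1].
Σ(ℓ_i−1) = 93−6 = 87; sign = (−1)^87 = -1.
Zolotarev: (52|93) = -1, matching the cycle-count sign.

-1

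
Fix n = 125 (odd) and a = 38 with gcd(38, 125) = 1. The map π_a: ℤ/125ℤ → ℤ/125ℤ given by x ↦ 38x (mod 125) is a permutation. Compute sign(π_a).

-1

Start at x=12: 12 → 81 → 78 → 89 → 7 → 16 → 108 → … (one orbit).
4 cycles of lengths [100, 20, 4, 1].
sign(π) = (−1)^{n − #cycles} = (−1)^{125−4} = (−1)^121 = -1.
(38|125)_J = -1 (Zolotarev's lemma cross-check).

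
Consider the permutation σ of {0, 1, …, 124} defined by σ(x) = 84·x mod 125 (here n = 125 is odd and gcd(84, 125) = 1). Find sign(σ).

+1

Orbit of 84 under x↦84x: [84, 56, 79, 11, 49, 116, 119]… (length divides ord_125(84)).
Decompose π into cycles: lengths [50, 50, 10, 10, 2, 2, 1] (7 cycles, including the fixed point 0).
With 7 cycles on 125 points, sign = (−1)^{125−7} = +1.
Check: (84/125) = +1 by Zolotarev.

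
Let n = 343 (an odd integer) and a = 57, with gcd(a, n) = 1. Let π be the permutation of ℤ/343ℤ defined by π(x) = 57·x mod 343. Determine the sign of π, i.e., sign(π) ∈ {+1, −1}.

Start at x=8: 8 → 113 → 267 → 127 → 36 → 337 → 1 → … (one orbit).
19 cycles of lengths [49, 49, 49, 49, 49, 49, 7, 7, 7, 7, 7, 7, 1, 1, 1, 1, 1, 1, 1].
343 − 19 = 324 transpositions; sign(π) = (−1)^324 = +1.
Zolotarev: (57|343) = +1, matching the cycle-count sign.

+1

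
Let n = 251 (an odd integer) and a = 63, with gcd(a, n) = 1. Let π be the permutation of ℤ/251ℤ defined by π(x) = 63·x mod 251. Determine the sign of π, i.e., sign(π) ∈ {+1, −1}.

+1

Orbit of 63 under x↦63x: [63, 204, 51, 201, 113, 91, 211]… (length divides ord_251(63)).
Decompose π into cycles: lengths [25, 25, 25, 25, 25, 25, 25, 25, 25, 25, 1] (11 cycles, including the fixed point 0).
Σ(ℓ_i−1) = 251−11 = 240; sign = (−1)^240 = +1.
Check: (63/251) = +1 by Zolotarev.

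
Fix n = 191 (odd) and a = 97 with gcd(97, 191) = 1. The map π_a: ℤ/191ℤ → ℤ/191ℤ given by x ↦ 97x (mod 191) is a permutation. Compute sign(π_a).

Trace 136: π^k(136) = [136, 13, 115, 77, 20, 30, 45] for k=0..6.
3 cycles of lengths [95, 95, 1].
With 3 cycles on 191 points, sign = (−1)^{191−3} = +1.
(97|191)_J = +1 (Zolotarev's lemma cross-check).

+1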